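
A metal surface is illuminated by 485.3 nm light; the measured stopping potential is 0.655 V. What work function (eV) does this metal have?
1.90 eV

The stopping potential gives the maximum kinetic energy: KE_max = eV_s = 0.655 eV

From Einstein's photoelectric equation: KE_max = hc/λ - φ
Rearranging: φ = hc/λ - KE_max

Calculate photon energy:
E_photon = hc/λ = (6.626×10⁻³⁴ J·s)(3×10⁸ m/s) / (485.3×10⁻⁹ m) = 2.5548 eV

Therefore:
φ = 2.5548 - 0.655 = 1.90 eV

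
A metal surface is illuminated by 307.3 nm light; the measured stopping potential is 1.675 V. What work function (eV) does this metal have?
2.36 eV

The stopping potential gives the maximum kinetic energy: KE_max = eV_s = 1.675 eV

From Einstein's photoelectric equation: KE_max = hc/λ - φ
Rearranging: φ = hc/λ - KE_max

Calculate photon energy:
E_photon = hc/λ = (6.626×10⁻³⁴ J·s)(3×10⁸ m/s) / (307.3×10⁻⁹ m) = 4.0346 eV

Therefore:
φ = 4.0346 - 1.675 = 2.36 eV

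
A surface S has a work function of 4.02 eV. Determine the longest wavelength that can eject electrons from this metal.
308.42 nm

The threshold wavelength is when the photon energy equals the work function:
hc/λ₀ = φ

Solving for λ₀:
λ₀ = hc/φ = (6.626×10⁻³⁴ J·s)(3×10⁸ m/s) / (4.02 eV × 1.602×10⁻¹⁹ J/eV)
λ₀ = 308.42 nm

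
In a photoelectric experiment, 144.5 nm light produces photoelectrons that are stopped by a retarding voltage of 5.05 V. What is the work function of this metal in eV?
3.53 eV

The stopping potential gives the maximum kinetic energy: KE_max = eV_s = 5.05 eV

From Einstein's photoelectric equation: KE_max = hc/λ - φ
Rearranging: φ = hc/λ - KE_max

Calculate photon energy:
E_photon = hc/λ = (6.626×10⁻³⁴ J·s)(3×10⁸ m/s) / (144.5×10⁻⁹ m) = 8.5802 eV

Therefore:
φ = 8.5802 - 5.05 = 3.53 eV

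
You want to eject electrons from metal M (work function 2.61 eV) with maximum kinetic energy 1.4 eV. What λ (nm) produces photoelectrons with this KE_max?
309.19 nm

From Einstein's equation: KE_max = hc/λ - φ

Rearranging for λ:
hc/λ = KE_max + φ
λ = hc/(KE_max + φ)

Required photon energy:
E_photon = KE_max + φ = 1.4 + 2.61 = 4.01 eV

Required wavelength:
λ = hc/E_photon = (6.626×10⁻³⁴)(3×10⁸) / (4.01 × 1.602×10⁻¹⁹)
λ = 309.19 nm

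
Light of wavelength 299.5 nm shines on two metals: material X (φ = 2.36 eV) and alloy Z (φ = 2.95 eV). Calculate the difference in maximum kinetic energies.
0.5900 eV

Using KE_max = hc/λ - φ for each metal:

Photon energy: E = hc/λ = 4.1397 eV

For material X (φ₁ = 2.36 eV):
KE₁ = E - φ₁ = 4.1397 - 2.36 = 1.7797 eV

For alloy Z (φ₂ = 2.95 eV):
KE₂ = E - φ₂ = 4.1397 - 2.95 = 1.1897 eV

Difference:
ΔKE = KE₁ - KE₂ = 1.7797 - 1.1897 = 0.5900 eV

Note: The difference equals the difference in work functions: 2.95 - 2.36 = 0.59 eV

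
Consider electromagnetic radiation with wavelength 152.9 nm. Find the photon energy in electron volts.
8.1088 eV

Using E = hf = hc/λ:

E = hc/λ = (6.626×10⁻³⁴ J·s)(3×10⁸ m/s) / (152.9×10⁻⁹ m)
E = 8.1088 eV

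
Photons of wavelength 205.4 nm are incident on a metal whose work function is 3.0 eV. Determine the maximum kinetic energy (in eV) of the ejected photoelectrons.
3.0362 eV

Using Einstein's photoelectric equation: KE_max = hf - φ = hc/λ - φ

First, calculate the photon energy:
E_photon = hc/λ = (6.626×10⁻³⁴ J·s)(3×10⁸ m/s) / (205.4×10⁻⁹ m)
E_photon = 6.0362 eV

Then, the maximum kinetic energy:
KE_max = E_photon - φ = 6.0362 eV - 3.0 eV = 3.0362 eV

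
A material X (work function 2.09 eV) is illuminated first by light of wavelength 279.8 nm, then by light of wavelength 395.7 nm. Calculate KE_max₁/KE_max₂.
2.2440

Using Einstein's equation: KE_max = hc/λ - φ

For λ₁ = 279.8 nm:
E₁ = hc/λ₁ = 4.4312 eV
KE₁ = E₁ - φ = 4.4312 - 2.09 = 2.3412 eV

For λ₂ = 395.7 nm:
E₂ = hc/λ₂ = 3.1333 eV
KE₂ = E₂ - φ = 3.1333 - 2.09 = 1.0433 eV

Ratio: KE₁/KE₂ = 2.3412/1.0433 = 2.2440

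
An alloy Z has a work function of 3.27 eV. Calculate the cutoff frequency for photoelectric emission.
7.9068e+14 Hz

The threshold frequency is when the photon energy equals the work function:
hf₀ = φ

Solving for f₀:
f₀ = φ/h = (3.27 eV × 1.602×10⁻¹⁹ J/eV) / (6.626×10⁻³⁴ J·s)
f₀ = 7.9068e+14 Hz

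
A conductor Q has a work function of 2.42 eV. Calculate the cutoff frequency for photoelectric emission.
5.8515e+14 Hz

The threshold frequency is when the photon energy equals the work function:
hf₀ = φ

Solving for f₀:
f₀ = φ/h = (2.42 eV × 1.602×10⁻¹⁹ J/eV) / (6.626×10⁻³⁴ J·s)
f₀ = 5.8515e+14 Hz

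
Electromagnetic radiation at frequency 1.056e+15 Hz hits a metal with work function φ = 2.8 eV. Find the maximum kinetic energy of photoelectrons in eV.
1.5673 eV

Using Einstein's photoelectric equation: KE_max = hf - φ

First, calculate the photon energy:
E_photon = hf = (6.626×10⁻³⁴ J·s)(1.056e+15 Hz)
E_photon = 4.3673 eV

Then, the maximum kinetic energy:
KE_max = E_photon - φ = 4.3673 eV - 2.8 eV = 1.5673 eV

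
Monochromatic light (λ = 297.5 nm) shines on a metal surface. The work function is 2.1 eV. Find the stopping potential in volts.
2.0675 V

The stopping potential V_s satisfies: eV_s = KE_max

First, find KE_max using Einstein's equation:
E_photon = hc/λ = 4.1675 eV
KE_max = E_photon - φ = 4.1675 - 2.1 = 2.0675 eV

Since eV_s = KE_max:
V_s = KE_max/e = 2.0675 V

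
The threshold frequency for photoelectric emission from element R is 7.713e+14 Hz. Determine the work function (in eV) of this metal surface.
3.19 eV

At the threshold frequency, photon energy equals work function:
φ = hf₀

Calculating:
φ = (6.626×10⁻³⁴ J·s)(7.713e+14 Hz)
φ = 3.19 eV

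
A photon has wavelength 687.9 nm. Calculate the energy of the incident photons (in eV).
1.8024 eV

Using E = hf = hc/λ:

E = hc/λ = (6.626×10⁻³⁴ J·s)(3×10⁸ m/s) / (687.9×10⁻⁹ m)
E = 1.8024 eV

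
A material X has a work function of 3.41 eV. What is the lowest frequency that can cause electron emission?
8.2453e+14 Hz

The threshold frequency is when the photon energy equals the work function:
hf₀ = φ

Solving for f₀:
f₀ = φ/h = (3.41 eV × 1.602×10⁻¹⁹ J/eV) / (6.626×10⁻³⁴ J·s)
f₀ = 8.2453e+14 Hz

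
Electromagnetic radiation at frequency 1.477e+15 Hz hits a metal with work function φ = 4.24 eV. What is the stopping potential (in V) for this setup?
1.8684 V

The stopping potential V_s satisfies: eV_s = KE_max

First, find KE_max using Einstein's equation:
E_photon = hf = (6.626×10⁻³⁴ J·s)(1.477e+15 Hz) = 6.1084 eV
KE_max = E_photon - φ = 6.1084 - 4.24 = 1.8684 eV

Since eV_s = KE_max:
V_s = KE_max/e = 1.8684 V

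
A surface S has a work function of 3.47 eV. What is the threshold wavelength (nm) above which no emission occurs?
357.30 nm

The threshold wavelength is when the photon energy equals the work function:
hc/λ₀ = φ

Solving for λ₀:
λ₀ = hc/φ = (6.626×10⁻³⁴ J·s)(3×10⁸ m/s) / (3.47 eV × 1.602×10⁻¹⁹ J/eV)
λ₀ = 357.30 nm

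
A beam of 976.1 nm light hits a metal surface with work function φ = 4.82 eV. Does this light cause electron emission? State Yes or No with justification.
No

For photoemission, the photon energy must exceed the work function.

Photon energy: E = hc/λ = 1.2702 eV
Work function: φ = 4.82 eV

Since E_photon (1.2702 eV) < φ (4.82 eV), photoemission will NOT occur.
The threshold wavelength is λ₀ = hc/φ = 257.2 nm.
Since 976.1 nm > 257.2 nm, the photons lack sufficient energy.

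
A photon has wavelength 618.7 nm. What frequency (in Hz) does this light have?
4.8455e+14 Hz

Using the wave equation: c = fλ

Solving for frequency:
f = c/λ = (3×10⁸ m/s) / (618.7×10⁻⁹ m)
f = 4.8455e+14 Hz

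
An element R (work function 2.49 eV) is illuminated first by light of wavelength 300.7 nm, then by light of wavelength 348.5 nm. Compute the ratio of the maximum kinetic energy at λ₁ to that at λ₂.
1.5297

Using Einstein's equation: KE_max = hc/λ - φ

For λ₁ = 300.7 nm:
E₁ = hc/λ₁ = 4.1232 eV
KE₁ = E₁ - φ = 4.1232 - 2.49 = 1.6332 eV

For λ₂ = 348.5 nm:
E₂ = hc/λ₂ = 3.5577 eV
KE₂ = E₂ - φ = 3.5577 - 2.49 = 1.0677 eV

Ratio: KE₁/KE₂ = 1.6332/1.0677 = 1.5297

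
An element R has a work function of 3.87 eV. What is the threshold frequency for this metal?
9.3576e+14 Hz

The threshold frequency is when the photon energy equals the work function:
hf₀ = φ

Solving for f₀:
f₀ = φ/h = (3.87 eV × 1.602×10⁻¹⁹ J/eV) / (6.626×10⁻³⁴ J·s)
f₀ = 9.3576e+14 Hz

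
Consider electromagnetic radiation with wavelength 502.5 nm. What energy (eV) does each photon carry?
2.4673 eV

Using E = hf = hc/λ:

E = hc/λ = (6.626×10⁻³⁴ J·s)(3×10⁸ m/s) / (502.5×10⁻⁹ m)
E = 2.4673 eV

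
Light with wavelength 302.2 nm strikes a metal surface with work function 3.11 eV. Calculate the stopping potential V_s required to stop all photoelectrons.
0.9927 V

The stopping potential V_s satisfies: eV_s = KE_max

First, find KE_max using Einstein's equation:
E_photon = hc/λ = 4.1027 eV
KE_max = E_photon - φ = 4.1027 - 3.11 = 0.9927 eV

Since eV_s = KE_max:
V_s = KE_max/e = 0.9927 V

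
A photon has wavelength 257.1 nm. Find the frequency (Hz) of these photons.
1.1661e+15 Hz

Using the wave equation: c = fλ

Solving for frequency:
f = c/λ = (3×10⁸ m/s) / (257.1×10⁻⁹ m)
f = 1.1661e+15 Hz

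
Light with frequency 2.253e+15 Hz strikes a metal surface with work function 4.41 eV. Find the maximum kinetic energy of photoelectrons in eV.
4.9077 eV

Using Einstein's photoelectric equation: KE_max = hf - φ

First, calculate the photon energy:
E_photon = hf = (6.626×10⁻³⁴ J·s)(2.253e+15 Hz)
E_photon = 9.3177 eV

Then, the maximum kinetic energy:
KE_max = E_photon - φ = 9.3177 eV - 4.41 eV = 4.9077 eV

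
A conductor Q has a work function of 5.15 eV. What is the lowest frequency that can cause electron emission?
1.2453e+15 Hz

The threshold frequency is when the photon energy equals the work function:
hf₀ = φ

Solving for f₀:
f₀ = φ/h = (5.15 eV × 1.602×10⁻¹⁹ J/eV) / (6.626×10⁻³⁴ J·s)
f₀ = 1.2453e+15 Hz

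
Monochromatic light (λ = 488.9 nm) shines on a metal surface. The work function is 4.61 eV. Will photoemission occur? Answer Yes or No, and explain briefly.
No

For photoemission, the photon energy must exceed the work function.

Photon energy: E = hc/λ = 2.5360 eV
Work function: φ = 4.61 eV

Since E_photon (2.5360 eV) < φ (4.61 eV), photoemission will NOT occur.
The threshold wavelength is λ₀ = hc/φ = 268.9 nm.
Since 488.9 nm > 268.9 nm, the photons lack sufficient energy.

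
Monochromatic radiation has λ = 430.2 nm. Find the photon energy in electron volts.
2.8820 eV

Using E = hf = hc/λ:

E = hc/λ = (6.626×10⁻³⁴ J·s)(3×10⁸ m/s) / (430.2×10⁻⁹ m)
E = 2.8820 eV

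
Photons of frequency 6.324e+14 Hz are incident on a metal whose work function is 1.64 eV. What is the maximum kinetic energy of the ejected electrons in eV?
0.9754 eV

Using Einstein's photoelectric equation: KE_max = hf - φ

First, calculate the photon energy:
E_photon = hf = (6.626×10⁻³⁴ J·s)(6.324e+14 Hz)
E_photon = 2.6154 eV

Then, the maximum kinetic energy:
KE_max = E_photon - φ = 2.6154 eV - 1.64 eV = 0.9754 eV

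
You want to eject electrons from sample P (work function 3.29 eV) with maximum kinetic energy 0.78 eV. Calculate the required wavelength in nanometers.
304.63 nm

From Einstein's equation: KE_max = hc/λ - φ

Rearranging for λ:
hc/λ = KE_max + φ
λ = hc/(KE_max + φ)

Required photon energy:
E_photon = KE_max + φ = 0.78 + 3.29 = 4.07 eV

Required wavelength:
λ = hc/E_photon = (6.626×10⁻³⁴)(3×10⁸) / (4.07 × 1.602×10⁻¹⁹)
λ = 304.63 nm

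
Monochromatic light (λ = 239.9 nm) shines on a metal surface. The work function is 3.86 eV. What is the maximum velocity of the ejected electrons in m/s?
6.7835e+05 m/s

First, find the maximum kinetic energy:
E_photon = hc/λ = 5.1682 eV
KE_max = E_photon - φ = 5.1682 - 3.86 = 1.3082 eV

Convert to Joules: KE_max = 1.3082 × 1.602×10⁻¹⁹ J = 2.0959e-19 J

Then use KE = ½mv² to find velocity:
v = √(2·KE/m) = √(2 × 2.0959e-19 J / 9.109e-31 kg)
v = 6.7835e+05 m/s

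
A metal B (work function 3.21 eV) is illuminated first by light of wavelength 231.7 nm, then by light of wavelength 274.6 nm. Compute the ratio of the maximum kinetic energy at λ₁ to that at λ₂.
1.6406

Using Einstein's equation: KE_max = hc/λ - φ

For λ₁ = 231.7 nm:
E₁ = hc/λ₁ = 5.3511 eV
KE₁ = E₁ - φ = 5.3511 - 3.21 = 2.1411 eV

For λ₂ = 274.6 nm:
E₂ = hc/λ₂ = 4.5151 eV
KE₂ = E₂ - φ = 4.5151 - 3.21 = 1.3051 eV

Ratio: KE₁/KE₂ = 2.1411/1.3051 = 1.6406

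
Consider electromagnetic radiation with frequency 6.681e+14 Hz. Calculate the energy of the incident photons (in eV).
2.7630 eV

Using E = hf:

E = hf = (6.626×10⁻³⁴ J·s)(6.681e+14 Hz)
E = 2.7630 eV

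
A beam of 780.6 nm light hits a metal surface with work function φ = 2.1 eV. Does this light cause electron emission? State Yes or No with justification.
No

For photoemission, the photon energy must exceed the work function.

Photon energy: E = hc/λ = 1.5883 eV
Work function: φ = 2.1 eV

Since E_photon (1.5883 eV) < φ (2.1 eV), photoemission will NOT occur.
The threshold wavelength is λ₀ = hc/φ = 590.4 nm.
Since 780.6 nm > 590.4 nm, the photons lack sufficient energy.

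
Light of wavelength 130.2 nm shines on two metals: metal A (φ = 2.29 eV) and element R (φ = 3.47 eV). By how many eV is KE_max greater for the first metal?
1.1800 eV

Using KE_max = hc/λ - φ for each metal:

Photon energy: E = hc/λ = 9.5226 eV

For metal A (φ₁ = 2.29 eV):
KE₁ = E - φ₁ = 9.5226 - 2.29 = 7.2326 eV

For element R (φ₂ = 3.47 eV):
KE₂ = E - φ₂ = 9.5226 - 3.47 = 6.0526 eV

Difference:
ΔKE = KE₁ - KE₂ = 7.2326 - 6.0526 = 1.1800 eV

Note: The difference equals the difference in work functions: 3.47 - 2.29 = 1.18 eV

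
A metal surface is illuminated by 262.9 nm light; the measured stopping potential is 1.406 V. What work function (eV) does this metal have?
3.31 eV

The stopping potential gives the maximum kinetic energy: KE_max = eV_s = 1.406 eV

From Einstein's photoelectric equation: KE_max = hc/λ - φ
Rearranging: φ = hc/λ - KE_max

Calculate photon energy:
E_photon = hc/λ = (6.626×10⁻³⁴ J·s)(3×10⁸ m/s) / (262.9×10⁻⁹ m) = 4.7160 eV

Therefore:
φ = 4.7160 - 1.406 = 3.31 eV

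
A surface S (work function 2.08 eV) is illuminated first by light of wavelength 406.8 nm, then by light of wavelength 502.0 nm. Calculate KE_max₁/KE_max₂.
2.4828

Using Einstein's equation: KE_max = hc/λ - φ

For λ₁ = 406.8 nm:
E₁ = hc/λ₁ = 3.0478 eV
KE₁ = E₁ - φ = 3.0478 - 2.08 = 0.9678 eV

For λ₂ = 502.0 nm:
E₂ = hc/λ₂ = 2.4698 eV
KE₂ = E₂ - φ = 2.4698 - 2.08 = 0.3898 eV

Ratio: KE₁/KE₂ = 0.9678/0.3898 = 2.4828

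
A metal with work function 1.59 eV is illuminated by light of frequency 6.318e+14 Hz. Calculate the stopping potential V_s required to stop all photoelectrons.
1.0229 V

The stopping potential V_s satisfies: eV_s = KE_max

First, find KE_max using Einstein's equation:
E_photon = hf = (6.626×10⁻³⁴ J·s)(6.318e+14 Hz) = 2.6129 eV
KE_max = E_photon - φ = 2.6129 - 1.59 = 1.0229 eV

Since eV_s = KE_max:
V_s = KE_max/e = 1.0229 V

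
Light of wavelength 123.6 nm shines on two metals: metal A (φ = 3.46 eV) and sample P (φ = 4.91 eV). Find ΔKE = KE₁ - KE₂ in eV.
1.4500 eV

Using KE_max = hc/λ - φ for each metal:

Photon energy: E = hc/λ = 10.0311 eV

For metal A (φ₁ = 3.46 eV):
KE₁ = E - φ₁ = 10.0311 - 3.46 = 6.5711 eV

For sample P (φ₂ = 4.91 eV):
KE₂ = E - φ₂ = 10.0311 - 4.91 = 5.1211 eV

Difference:
ΔKE = KE₁ - KE₂ = 6.5711 - 5.1211 = 1.4500 eV

Note: The difference equals the difference in work functions: 4.91 - 3.46 = 1.45 eV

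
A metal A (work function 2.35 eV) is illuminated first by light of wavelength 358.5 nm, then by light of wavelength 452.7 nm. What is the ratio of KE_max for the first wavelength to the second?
2.8511

Using Einstein's equation: KE_max = hc/λ - φ

For λ₁ = 358.5 nm:
E₁ = hc/λ₁ = 3.4584 eV
KE₁ = E₁ - φ = 3.4584 - 2.35 = 1.1084 eV

For λ₂ = 452.7 nm:
E₂ = hc/λ₂ = 2.7388 eV
KE₂ = E₂ - φ = 2.7388 - 2.35 = 0.3888 eV

Ratio: KE₁/KE₂ = 1.1084/0.3888 = 2.8511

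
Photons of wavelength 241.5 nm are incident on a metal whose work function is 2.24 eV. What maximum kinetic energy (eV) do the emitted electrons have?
2.8939 eV

Using Einstein's photoelectric equation: KE_max = hf - φ = hc/λ - φ

First, calculate the photon energy:
E_photon = hc/λ = (6.626×10⁻³⁴ J·s)(3×10⁸ m/s) / (241.5×10⁻⁹ m)
E_photon = 5.1339 eV

Then, the maximum kinetic energy:
KE_max = E_photon - φ = 5.1339 eV - 2.24 eV = 2.8939 eV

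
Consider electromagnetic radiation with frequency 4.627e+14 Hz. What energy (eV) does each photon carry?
1.9136 eV

Using E = hf:

E = hf = (6.626×10⁻³⁴ J·s)(4.627e+14 Hz)
E = 1.9136 eV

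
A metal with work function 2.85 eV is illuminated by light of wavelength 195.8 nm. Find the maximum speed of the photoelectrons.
1.1068e+06 m/s

First, find the maximum kinetic energy:
E_photon = hc/λ = 6.3322 eV
KE_max = E_photon - φ = 6.3322 - 2.85 = 3.4822 eV

Convert to Joules: KE_max = 3.4822 × 1.602×10⁻¹⁹ J = 5.5791e-19 J

Then use KE = ½mv² to find velocity:
v = √(2·KE/m) = √(2 × 5.5791e-19 J / 9.109e-31 kg)
v = 1.1068e+06 m/s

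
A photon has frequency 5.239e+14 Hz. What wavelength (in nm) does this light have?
572.23 nm

Using the wave equation: c = fλ

Solving for wavelength:
λ = c/f = (3×10⁸ m/s) / (5.239e+14 Hz)
λ = 572.23 nm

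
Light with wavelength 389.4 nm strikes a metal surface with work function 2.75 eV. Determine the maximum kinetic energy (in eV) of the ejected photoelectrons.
0.4340 eV

Using Einstein's photoelectric equation: KE_max = hf - φ = hc/λ - φ

First, calculate the photon energy:
E_photon = hc/λ = (6.626×10⁻³⁴ J·s)(3×10⁸ m/s) / (389.4×10⁻⁹ m)
E_photon = 3.1840 eV

Then, the maximum kinetic energy:
KE_max = E_photon - φ = 3.1840 eV - 2.75 eV = 0.4340 eV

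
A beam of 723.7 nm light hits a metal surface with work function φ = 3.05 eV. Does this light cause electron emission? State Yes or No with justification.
No

For photoemission, the photon energy must exceed the work function.

Photon energy: E = hc/λ = 1.7132 eV
Work function: φ = 3.05 eV

Since E_photon (1.7132 eV) < φ (3.05 eV), photoemission will NOT occur.
The threshold wavelength is λ₀ = hc/φ = 406.5 nm.
Since 723.7 nm > 406.5 nm, the photons lack sufficient energy.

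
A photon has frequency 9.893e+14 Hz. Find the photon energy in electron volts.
4.0914 eV

Using E = hf:

E = hf = (6.626×10⁻³⁴ J·s)(9.893e+14 Hz)
E = 4.0914 eV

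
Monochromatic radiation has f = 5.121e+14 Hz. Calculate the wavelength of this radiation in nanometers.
585.42 nm

Using the wave equation: c = fλ

Solving for wavelength:
λ = c/f = (3×10⁸ m/s) / (5.121e+14 Hz)
λ = 585.42 nm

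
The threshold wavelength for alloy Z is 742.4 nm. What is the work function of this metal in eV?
1.67 eV

At the threshold wavelength, photon energy equals work function:
φ = hc/λ₀

Calculating:
φ = (6.626×10⁻³⁴ J·s)(3×10⁸ m/s) / (742.4×10⁻⁹ m)
φ = 1.67 eV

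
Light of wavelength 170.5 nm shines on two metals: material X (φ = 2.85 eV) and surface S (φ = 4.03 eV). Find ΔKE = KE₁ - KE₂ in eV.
1.1800 eV

Using KE_max = hc/λ - φ for each metal:

Photon energy: E = hc/λ = 7.2718 eV

For material X (φ₁ = 2.85 eV):
KE₁ = E - φ₁ = 7.2718 - 2.85 = 4.4218 eV

For surface S (φ₂ = 4.03 eV):
KE₂ = E - φ₂ = 7.2718 - 4.03 = 3.2418 eV

Difference:
ΔKE = KE₁ - KE₂ = 4.4218 - 3.2418 = 1.1800 eV

Note: The difference equals the difference in work functions: 4.03 - 2.85 = 1.18 eV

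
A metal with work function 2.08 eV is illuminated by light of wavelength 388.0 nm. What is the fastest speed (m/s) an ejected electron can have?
6.2640e+05 m/s

First, find the maximum kinetic energy:
E_photon = hc/λ = 3.1955 eV
KE_max = E_photon - φ = 3.1955 - 2.08 = 1.1155 eV

Convert to Joules: KE_max = 1.1155 × 1.602×10⁻¹⁹ J = 1.7872e-19 J

Then use KE = ½mv² to find velocity:
v = √(2·KE/m) = √(2 × 1.7872e-19 J / 9.109e-31 kg)
v = 6.2640e+05 m/s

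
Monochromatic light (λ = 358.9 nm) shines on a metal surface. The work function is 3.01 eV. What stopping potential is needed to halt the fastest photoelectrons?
0.4446 V

The stopping potential V_s satisfies: eV_s = KE_max

First, find KE_max using Einstein's equation:
E_photon = hc/λ = 3.4546 eV
KE_max = E_photon - φ = 3.4546 - 3.01 = 0.4446 eV

Since eV_s = KE_max:
V_s = KE_max/e = 0.4446 V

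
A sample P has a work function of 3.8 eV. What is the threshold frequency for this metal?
9.1884e+14 Hz

The threshold frequency is when the photon energy equals the work function:
hf₀ = φ

Solving for f₀:
f₀ = φ/h = (3.8 eV × 1.602×10⁻¹⁹ J/eV) / (6.626×10⁻³⁴ J·s)
f₀ = 9.1884e+14 Hz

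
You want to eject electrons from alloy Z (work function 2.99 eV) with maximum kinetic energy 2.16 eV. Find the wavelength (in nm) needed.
240.75 nm

From Einstein's equation: KE_max = hc/λ - φ

Rearranging for λ:
hc/λ = KE_max + φ
λ = hc/(KE_max + φ)

Required photon energy:
E_photon = KE_max + φ = 2.16 + 2.99 = 5.15 eV

Required wavelength:
λ = hc/E_photon = (6.626×10⁻³⁴)(3×10⁸) / (5.15 × 1.602×10⁻¹⁹)
λ = 240.75 nm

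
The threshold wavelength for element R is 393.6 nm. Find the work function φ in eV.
3.15 eV

At the threshold wavelength, photon energy equals work function:
φ = hc/λ₀

Calculating:
φ = (6.626×10⁻³⁴ J·s)(3×10⁸ m/s) / (393.6×10⁻⁹ m)
φ = 3.15 eV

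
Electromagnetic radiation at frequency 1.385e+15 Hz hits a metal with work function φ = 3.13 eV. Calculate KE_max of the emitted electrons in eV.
2.5979 eV

Using Einstein's photoelectric equation: KE_max = hf - φ

First, calculate the photon energy:
E_photon = hf = (6.626×10⁻³⁴ J·s)(1.385e+15 Hz)
E_photon = 5.7279 eV

Then, the maximum kinetic energy:
KE_max = E_photon - φ = 5.7279 eV - 3.13 eV = 2.5979 eV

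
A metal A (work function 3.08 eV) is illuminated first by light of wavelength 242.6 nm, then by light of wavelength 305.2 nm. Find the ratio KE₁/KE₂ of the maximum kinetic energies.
2.0670

Using Einstein's equation: KE_max = hc/λ - φ

For λ₁ = 242.6 nm:
E₁ = hc/λ₁ = 5.1106 eV
KE₁ = E₁ - φ = 5.1106 - 3.08 = 2.0306 eV

For λ₂ = 305.2 nm:
E₂ = hc/λ₂ = 4.0624 eV
KE₂ = E₂ - φ = 4.0624 - 3.08 = 0.9824 eV

Ratio: KE₁/KE₂ = 2.0306/0.9824 = 2.0670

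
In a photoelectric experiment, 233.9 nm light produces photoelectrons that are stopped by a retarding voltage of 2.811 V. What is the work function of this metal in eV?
2.49 eV

The stopping potential gives the maximum kinetic energy: KE_max = eV_s = 2.811 eV

From Einstein's photoelectric equation: KE_max = hc/λ - φ
Rearranging: φ = hc/λ - KE_max

Calculate photon energy:
E_photon = hc/λ = (6.626×10⁻³⁴ J·s)(3×10⁸ m/s) / (233.9×10⁻⁹ m) = 5.3007 eV

Therefore:
φ = 5.3007 - 2.811 = 2.49 eV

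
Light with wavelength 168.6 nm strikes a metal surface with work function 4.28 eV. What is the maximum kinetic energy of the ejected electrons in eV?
3.0737 eV

Using Einstein's photoelectric equation: KE_max = hf - φ = hc/λ - φ

First, calculate the photon energy:
E_photon = hc/λ = (6.626×10⁻³⁴ J·s)(3×10⁸ m/s) / (168.6×10⁻⁹ m)
E_photon = 7.3537 eV

Then, the maximum kinetic energy:
KE_max = E_photon - φ = 7.3537 eV - 4.28 eV = 3.0737 eV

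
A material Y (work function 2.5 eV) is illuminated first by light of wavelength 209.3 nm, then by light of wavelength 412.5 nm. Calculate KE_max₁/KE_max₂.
6.7706

Using Einstein's equation: KE_max = hc/λ - φ

For λ₁ = 209.3 nm:
E₁ = hc/λ₁ = 5.9238 eV
KE₁ = E₁ - φ = 5.9238 - 2.5 = 3.4238 eV

For λ₂ = 412.5 nm:
E₂ = hc/λ₂ = 3.0057 eV
KE₂ = E₂ - φ = 3.0057 - 2.5 = 0.5057 eV

Ratio: KE₁/KE₂ = 3.4238/0.5057 = 6.7706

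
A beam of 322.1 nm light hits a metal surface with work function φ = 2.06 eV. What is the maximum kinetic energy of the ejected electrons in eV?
1.7892 eV

Using Einstein's photoelectric equation: KE_max = hf - φ = hc/λ - φ

First, calculate the photon energy:
E_photon = hc/λ = (6.626×10⁻³⁴ J·s)(3×10⁸ m/s) / (322.1×10⁻⁹ m)
E_photon = 3.8492 eV

Then, the maximum kinetic energy:
KE_max = E_photon - φ = 3.8492 eV - 2.06 eV = 1.7892 eV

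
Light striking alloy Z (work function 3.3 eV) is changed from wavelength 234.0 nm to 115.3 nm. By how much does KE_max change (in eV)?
5.4547 eV

Using Einstein's equation: KE_max = hc/λ - φ

For λ₁ = 234.0 nm:
KE₁ = hc/λ₁ - φ = 5.2985 - 3.3 = 1.9985 eV

For λ₂ = 115.3 nm:
KE₂ = hc/λ₂ - φ = 10.7532 - 3.3 = 7.4532 eV

Change in KE:
ΔKE = KE₂ - KE₁ = 7.4532 - 1.9985 = 5.4547 eV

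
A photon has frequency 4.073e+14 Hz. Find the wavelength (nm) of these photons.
736.05 nm

Using the wave equation: c = fλ

Solving for wavelength:
λ = c/f = (3×10⁸ m/s) / (4.073e+14 Hz)
λ = 736.05 nm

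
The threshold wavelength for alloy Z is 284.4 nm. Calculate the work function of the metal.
4.36 eV

At the threshold wavelength, photon energy equals work function:
φ = hc/λ₀

Calculating:
φ = (6.626×10⁻³⁴ J·s)(3×10⁸ m/s) / (284.4×10⁻⁹ m)
φ = 4.36 eV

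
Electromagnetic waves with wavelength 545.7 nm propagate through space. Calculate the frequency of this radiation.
5.4937e+14 Hz

Using the wave equation: c = fλ

Solving for frequency:
f = c/λ = (3×10⁸ m/s) / (545.7×10⁻⁹ m)
f = 5.4937e+14 Hz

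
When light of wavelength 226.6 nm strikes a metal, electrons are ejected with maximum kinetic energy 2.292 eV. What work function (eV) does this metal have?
3.18 eV

From Einstein's photoelectric equation: KE_max = hf - φ = hc/λ - φ

Rearranging for φ:
φ = hc/λ - KE_max

Calculate photon energy:
E_photon = hc/λ = 5.4715 eV

Therefore:
φ = 5.4715 - 2.292 = 3.18 eV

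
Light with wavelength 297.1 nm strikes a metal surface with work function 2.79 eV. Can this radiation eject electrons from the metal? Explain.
Yes

For photoemission, the photon energy must exceed the work function.

Photon energy: E = hc/λ = 4.1731 eV
Work function: φ = 2.79 eV

Since E_photon (4.1731 eV) > φ (2.79 eV), photoemission WILL occur.
The threshold wavelength is λ₀ = hc/φ = 444.4 nm.
Since 297.1 nm < 444.4 nm, the light has sufficient energy.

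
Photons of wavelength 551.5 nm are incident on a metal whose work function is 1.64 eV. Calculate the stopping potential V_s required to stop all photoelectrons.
0.6081 V

The stopping potential V_s satisfies: eV_s = KE_max

First, find KE_max using Einstein's equation:
E_photon = hc/λ = 2.2481 eV
KE_max = E_photon - φ = 2.2481 - 1.64 = 0.6081 eV

Since eV_s = KE_max:
V_s = KE_max/e = 0.6081 V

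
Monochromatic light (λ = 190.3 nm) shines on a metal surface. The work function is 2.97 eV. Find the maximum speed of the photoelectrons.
1.1167e+06 m/s

First, find the maximum kinetic energy:
E_photon = hc/λ = 6.5152 eV
KE_max = E_photon - φ = 6.5152 - 2.97 = 3.5452 eV

Convert to Joules: KE_max = 3.5452 × 1.602×10⁻¹⁹ J = 5.6800e-19 J

Then use KE = ½mv² to find velocity:
v = √(2·KE/m) = √(2 × 5.6800e-19 J / 9.109e-31 kg)
v = 1.1167e+06 m/s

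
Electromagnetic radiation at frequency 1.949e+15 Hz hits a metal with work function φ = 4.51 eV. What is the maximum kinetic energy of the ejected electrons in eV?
3.5504 eV

Using Einstein's photoelectric equation: KE_max = hf - φ

First, calculate the photon energy:
E_photon = hf = (6.626×10⁻³⁴ J·s)(1.949e+15 Hz)
E_photon = 8.0604 eV

Then, the maximum kinetic energy:
KE_max = E_photon - φ = 8.0604 eV - 4.51 eV = 3.5504 eV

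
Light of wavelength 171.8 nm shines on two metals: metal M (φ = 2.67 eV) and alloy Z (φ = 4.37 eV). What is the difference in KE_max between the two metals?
1.7000 eV

Using KE_max = hc/λ - φ for each metal:

Photon energy: E = hc/λ = 7.2168 eV

For metal M (φ₁ = 2.67 eV):
KE₁ = E - φ₁ = 7.2168 - 2.67 = 4.5468 eV

For alloy Z (φ₂ = 4.37 eV):
KE₂ = E - φ₂ = 7.2168 - 4.37 = 2.8468 eV

Difference:
ΔKE = KE₁ - KE₂ = 4.5468 - 2.8468 = 1.7000 eV

Note: The difference equals the difference in work functions: 4.37 - 2.67 = 1.70 eV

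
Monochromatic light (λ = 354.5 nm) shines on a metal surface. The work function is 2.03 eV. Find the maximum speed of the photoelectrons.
7.1847e+05 m/s

First, find the maximum kinetic energy:
E_photon = hc/λ = 3.4974 eV
KE_max = E_photon - φ = 3.4974 - 2.03 = 1.4674 eV

Convert to Joules: KE_max = 1.4674 × 1.602×10⁻¹⁹ J = 2.3511e-19 J

Then use KE = ½mv² to find velocity:
v = √(2·KE/m) = √(2 × 2.3511e-19 J / 9.109e-31 kg)
v = 7.1847e+05 m/s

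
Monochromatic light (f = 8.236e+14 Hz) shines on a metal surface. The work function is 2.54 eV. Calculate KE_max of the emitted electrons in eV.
0.8661 eV

Using Einstein's photoelectric equation: KE_max = hf - φ

First, calculate the photon energy:
E_photon = hf = (6.626×10⁻³⁴ J·s)(8.236e+14 Hz)
E_photon = 3.4061 eV

Then, the maximum kinetic energy:
KE_max = E_photon - φ = 3.4061 eV - 2.54 eV = 0.8661 eV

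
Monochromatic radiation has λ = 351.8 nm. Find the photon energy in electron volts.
3.5243 eV

Using E = hf = hc/λ:

E = hc/λ = (6.626×10⁻³⁴ J·s)(3×10⁸ m/s) / (351.8×10⁻⁹ m)
E = 3.5243 eV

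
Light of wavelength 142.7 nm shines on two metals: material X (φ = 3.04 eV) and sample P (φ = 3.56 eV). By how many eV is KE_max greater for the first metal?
0.5200 eV

Using KE_max = hc/λ - φ for each metal:

Photon energy: E = hc/λ = 8.6885 eV

For material X (φ₁ = 3.04 eV):
KE₁ = E - φ₁ = 8.6885 - 3.04 = 5.6485 eV

For sample P (φ₂ = 3.56 eV):
KE₂ = E - φ₂ = 8.6885 - 3.56 = 5.1285 eV

Difference:
ΔKE = KE₁ - KE₂ = 5.6485 - 5.1285 = 0.5200 eV

Note: The difference equals the difference in work functions: 3.56 - 3.04 = 0.52 eV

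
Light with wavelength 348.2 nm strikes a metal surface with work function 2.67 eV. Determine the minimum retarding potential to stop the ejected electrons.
0.8907 V

The stopping potential V_s satisfies: eV_s = KE_max

First, find KE_max using Einstein's equation:
E_photon = hc/λ = 3.5607 eV
KE_max = E_photon - φ = 3.5607 - 2.67 = 0.8907 eV

Since eV_s = KE_max:
V_s = KE_max/e = 0.8907 V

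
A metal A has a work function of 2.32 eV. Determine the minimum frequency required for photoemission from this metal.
5.6097e+14 Hz

The threshold frequency is when the photon energy equals the work function:
hf₀ = φ

Solving for f₀:
f₀ = φ/h = (2.32 eV × 1.602×10⁻¹⁹ J/eV) / (6.626×10⁻³⁴ J·s)
f₀ = 5.6097e+14 Hz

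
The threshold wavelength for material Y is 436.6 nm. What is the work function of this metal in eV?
2.84 eV

At the threshold wavelength, photon energy equals work function:
φ = hc/λ₀

Calculating:
φ = (6.626×10⁻³⁴ J·s)(3×10⁸ m/s) / (436.6×10⁻⁹ m)
φ = 2.84 eV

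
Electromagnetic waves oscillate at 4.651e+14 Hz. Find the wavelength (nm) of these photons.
644.58 nm

Using the wave equation: c = fλ

Solving for wavelength:
λ = c/f = (3×10⁸ m/s) / (4.651e+14 Hz)
λ = 644.58 nm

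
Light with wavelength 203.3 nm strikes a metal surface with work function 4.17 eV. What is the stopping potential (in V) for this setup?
1.9286 V

The stopping potential V_s satisfies: eV_s = KE_max

First, find KE_max using Einstein's equation:
E_photon = hc/λ = 6.0986 eV
KE_max = E_photon - φ = 6.0986 - 4.17 = 1.9286 eV

Since eV_s = KE_max:
V_s = KE_max/e = 1.9286 V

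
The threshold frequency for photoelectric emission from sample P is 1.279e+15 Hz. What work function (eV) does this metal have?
5.29 eV

At the threshold frequency, photon energy equals work function:
φ = hf₀

Calculating:
φ = (6.626×10⁻³⁴ J·s)(1.279e+15 Hz)
φ = 5.29 eV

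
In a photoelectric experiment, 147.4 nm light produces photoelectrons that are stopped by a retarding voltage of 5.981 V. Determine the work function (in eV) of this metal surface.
2.43 eV

The stopping potential gives the maximum kinetic energy: KE_max = eV_s = 5.981 eV

From Einstein's photoelectric equation: KE_max = hc/λ - φ
Rearranging: φ = hc/λ - KE_max

Calculate photon energy:
E_photon = hc/λ = (6.626×10⁻³⁴ J·s)(3×10⁸ m/s) / (147.4×10⁻⁹ m) = 8.4114 eV

Therefore:
φ = 8.4114 - 5.981 = 2.43 eV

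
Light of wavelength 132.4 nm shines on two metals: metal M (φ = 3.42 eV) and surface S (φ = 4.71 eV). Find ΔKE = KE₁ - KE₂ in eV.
1.2900 eV

Using KE_max = hc/λ - φ for each metal:

Photon energy: E = hc/λ = 9.3644 eV

For metal M (φ₁ = 3.42 eV):
KE₁ = E - φ₁ = 9.3644 - 3.42 = 5.9444 eV

For surface S (φ₂ = 4.71 eV):
KE₂ = E - φ₂ = 9.3644 - 4.71 = 4.6544 eV

Difference:
ΔKE = KE₁ - KE₂ = 5.9444 - 4.6544 = 1.2900 eV

Note: The difference equals the difference in work functions: 4.71 - 3.42 = 1.29 eV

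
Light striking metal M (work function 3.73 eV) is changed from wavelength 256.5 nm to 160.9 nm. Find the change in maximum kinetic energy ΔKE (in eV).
2.8720 eV

Using Einstein's equation: KE_max = hc/λ - φ

For λ₁ = 256.5 nm:
KE₁ = hc/λ₁ - φ = 4.8337 - 3.73 = 1.1037 eV

For λ₂ = 160.9 nm:
KE₂ = hc/λ₂ - φ = 7.7057 - 3.73 = 3.9757 eV

Change in KE:
ΔKE = KE₂ - KE₁ = 3.9757 - 1.1037 = 2.8720 eV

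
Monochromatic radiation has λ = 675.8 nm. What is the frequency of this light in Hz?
4.4361e+14 Hz

Using the wave equation: c = fλ

Solving for frequency:
f = c/λ = (3×10⁸ m/s) / (675.8×10⁻⁹ m)
f = 4.4361e+14 Hz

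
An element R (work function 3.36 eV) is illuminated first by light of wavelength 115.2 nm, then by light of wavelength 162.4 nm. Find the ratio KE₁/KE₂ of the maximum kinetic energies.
1.7318

Using Einstein's equation: KE_max = hc/λ - φ

For λ₁ = 115.2 nm:
E₁ = hc/λ₁ = 10.7625 eV
KE₁ = E₁ - φ = 10.7625 - 3.36 = 7.4025 eV

For λ₂ = 162.4 nm:
E₂ = hc/λ₂ = 7.6345 eV
KE₂ = E₂ - φ = 7.6345 - 3.36 = 4.2745 eV

Ratio: KE₁/KE₂ = 7.4025/4.2745 = 1.7318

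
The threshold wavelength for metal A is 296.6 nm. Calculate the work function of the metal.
4.18 eV

At the threshold wavelength, photon energy equals work function:
φ = hc/λ₀

Calculating:
φ = (6.626×10⁻³⁴ J·s)(3×10⁸ m/s) / (296.6×10⁻⁹ m)
φ = 4.18 eV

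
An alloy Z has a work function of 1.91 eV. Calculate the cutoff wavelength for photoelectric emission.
649.13 nm

The threshold wavelength is when the photon energy equals the work function:
hc/λ₀ = φ

Solving for λ₀:
λ₀ = hc/φ = (6.626×10⁻³⁴ J·s)(3×10⁸ m/s) / (1.91 eV × 1.602×10⁻¹⁹ J/eV)
λ₀ = 649.13 nm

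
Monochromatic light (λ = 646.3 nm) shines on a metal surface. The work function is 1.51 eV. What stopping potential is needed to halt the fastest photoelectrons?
0.4084 V

The stopping potential V_s satisfies: eV_s = KE_max

First, find KE_max using Einstein's equation:
E_photon = hc/λ = 1.9184 eV
KE_max = E_photon - φ = 1.9184 - 1.51 = 0.4084 eV

Since eV_s = KE_max:
V_s = KE_max/e = 0.4084 V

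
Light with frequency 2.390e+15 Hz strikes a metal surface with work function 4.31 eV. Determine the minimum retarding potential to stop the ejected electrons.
5.5742 V

The stopping potential V_s satisfies: eV_s = KE_max

First, find KE_max using Einstein's equation:
E_photon = hf = (6.626×10⁻³⁴ J·s)(2.390e+15 Hz) = 9.8842 eV
KE_max = E_photon - φ = 9.8842 - 4.31 = 5.5742 eV

Since eV_s = KE_max:
V_s = KE_max/e = 5.5742 V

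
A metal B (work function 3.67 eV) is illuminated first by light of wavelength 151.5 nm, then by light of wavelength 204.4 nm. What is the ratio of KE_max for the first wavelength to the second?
1.8841

Using Einstein's equation: KE_max = hc/λ - φ

For λ₁ = 151.5 nm:
E₁ = hc/λ₁ = 8.1838 eV
KE₁ = E₁ - φ = 8.1838 - 3.67 = 4.5138 eV

For λ₂ = 204.4 nm:
E₂ = hc/λ₂ = 6.0658 eV
KE₂ = E₂ - φ = 6.0658 - 3.67 = 2.3958 eV

Ratio: KE₁/KE₂ = 4.5138/2.3958 = 1.8841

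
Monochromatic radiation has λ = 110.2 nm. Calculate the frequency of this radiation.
2.7204e+15 Hz

Using the wave equation: c = fλ

Solving for frequency:
f = c/λ = (3×10⁸ m/s) / (110.2×10⁻⁹ m)
f = 2.7204e+15 Hz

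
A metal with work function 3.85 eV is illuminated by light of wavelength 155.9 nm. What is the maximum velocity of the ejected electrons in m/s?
1.2013e+06 m/s

First, find the maximum kinetic energy:
E_photon = hc/λ = 7.9528 eV
KE_max = E_photon - φ = 7.9528 - 3.85 = 4.1028 eV

Convert to Joules: KE_max = 4.1028 × 1.602×10⁻¹⁹ J = 6.5734e-19 J

Then use KE = ½mv² to find velocity:
v = √(2·KE/m) = √(2 × 6.5734e-19 J / 9.109e-31 kg)
v = 1.2013e+06 m/s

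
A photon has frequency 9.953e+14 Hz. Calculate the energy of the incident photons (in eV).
4.1162 eV

Using E = hf:

E = hf = (6.626×10⁻³⁴ J·s)(9.953e+14 Hz)
E = 4.1162 eV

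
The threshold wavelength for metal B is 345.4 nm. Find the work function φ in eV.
3.59 eV

At the threshold wavelength, photon energy equals work function:
φ = hc/λ₀

Calculating:
φ = (6.626×10⁻³⁴ J·s)(3×10⁸ m/s) / (345.4×10⁻⁹ m)
φ = 3.59 eV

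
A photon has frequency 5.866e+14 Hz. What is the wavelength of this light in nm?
511.07 nm

Using the wave equation: c = fλ

Solving for wavelength:
λ = c/f = (3×10⁸ m/s) / (5.866e+14 Hz)
λ = 511.07 nm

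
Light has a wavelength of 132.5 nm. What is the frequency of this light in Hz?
2.2626e+15 Hz

Using the wave equation: c = fλ

Solving for frequency:
f = c/λ = (3×10⁸ m/s) / (132.5×10⁻⁹ m)
f = 2.2626e+15 Hz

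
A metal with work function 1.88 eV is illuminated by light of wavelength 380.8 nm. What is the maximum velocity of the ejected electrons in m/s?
6.9569e+05 m/s

First, find the maximum kinetic energy:
E_photon = hc/λ = 3.2559 eV
KE_max = E_photon - φ = 3.2559 - 1.88 = 1.3759 eV

Convert to Joules: KE_max = 1.3759 × 1.602×10⁻¹⁹ J = 2.2044e-19 J

Then use KE = ½mv² to find velocity:
v = √(2·KE/m) = √(2 × 2.2044e-19 J / 9.109e-31 kg)
v = 6.9569e+05 m/s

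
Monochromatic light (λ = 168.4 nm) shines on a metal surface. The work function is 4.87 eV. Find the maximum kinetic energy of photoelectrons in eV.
2.4925 eV

Using Einstein's photoelectric equation: KE_max = hf - φ = hc/λ - φ

First, calculate the photon energy:
E_photon = hc/λ = (6.626×10⁻³⁴ J·s)(3×10⁸ m/s) / (168.4×10⁻⁹ m)
E_photon = 7.3625 eV

Then, the maximum kinetic energy:
KE_max = E_photon - φ = 7.3625 eV - 4.87 eV = 2.4925 eV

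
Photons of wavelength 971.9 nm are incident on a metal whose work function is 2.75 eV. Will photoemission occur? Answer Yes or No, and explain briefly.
No

For photoemission, the photon energy must exceed the work function.

Photon energy: E = hc/λ = 1.2757 eV
Work function: φ = 2.75 eV

Since E_photon (1.2757 eV) < φ (2.75 eV), photoemission will NOT occur.
The threshold wavelength is λ₀ = hc/φ = 450.9 nm.
Since 971.9 nm > 450.9 nm, the photons lack sufficient energy.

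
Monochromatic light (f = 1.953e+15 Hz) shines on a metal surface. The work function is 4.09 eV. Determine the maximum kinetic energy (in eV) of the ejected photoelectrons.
3.9870 eV

Using Einstein's photoelectric equation: KE_max = hf - φ

First, calculate the photon energy:
E_photon = hf = (6.626×10⁻³⁴ J·s)(1.953e+15 Hz)
E_photon = 8.0770 eV

Then, the maximum kinetic energy:
KE_max = E_photon - φ = 8.0770 eV - 4.09 eV = 3.9870 eV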